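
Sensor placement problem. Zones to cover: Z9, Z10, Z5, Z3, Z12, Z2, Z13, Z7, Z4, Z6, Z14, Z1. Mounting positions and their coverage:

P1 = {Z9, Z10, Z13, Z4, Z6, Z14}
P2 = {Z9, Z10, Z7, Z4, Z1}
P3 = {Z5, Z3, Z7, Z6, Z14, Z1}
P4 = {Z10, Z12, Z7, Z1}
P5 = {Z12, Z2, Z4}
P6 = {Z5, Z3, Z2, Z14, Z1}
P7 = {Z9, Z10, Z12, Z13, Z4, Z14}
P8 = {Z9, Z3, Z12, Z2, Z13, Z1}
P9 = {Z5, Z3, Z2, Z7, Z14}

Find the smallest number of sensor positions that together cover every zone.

P1, P3, P5 together cover {Z9, Z10, Z5, Z3, Z12, Z2, Z13, Z7, Z4, Z6, Z14, Z1} — every zone.
No 2 of the 9 sensor positions cover everything (all 36 pairs fall short), so 3 is minimum.

3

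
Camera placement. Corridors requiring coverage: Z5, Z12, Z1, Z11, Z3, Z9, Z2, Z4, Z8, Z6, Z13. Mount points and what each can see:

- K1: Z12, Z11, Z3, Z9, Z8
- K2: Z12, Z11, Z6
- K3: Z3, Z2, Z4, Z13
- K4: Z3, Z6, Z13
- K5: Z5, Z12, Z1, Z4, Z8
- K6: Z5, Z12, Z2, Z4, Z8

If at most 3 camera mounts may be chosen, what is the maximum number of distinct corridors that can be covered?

Choosing K1, K3, K5 covers {Z5, Z12, Z1, Z11, Z3, Z9, Z2, Z4, Z8, Z13} — 10 corridors.
No choice of 3 camera mounts does better; here Z6 is left uncovered.

10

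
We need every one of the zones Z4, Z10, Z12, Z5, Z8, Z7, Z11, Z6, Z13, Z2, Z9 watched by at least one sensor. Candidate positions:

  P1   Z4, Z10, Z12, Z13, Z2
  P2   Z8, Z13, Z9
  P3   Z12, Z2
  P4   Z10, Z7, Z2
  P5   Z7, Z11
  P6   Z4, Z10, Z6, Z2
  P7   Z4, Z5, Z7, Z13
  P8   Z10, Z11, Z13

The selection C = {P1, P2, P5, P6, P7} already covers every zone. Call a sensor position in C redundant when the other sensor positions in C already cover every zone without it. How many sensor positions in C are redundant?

Drop P1: Z12 uncovered — not redundant.
Drop P2: Z8, Z9 uncovered — not redundant.
Drop P5: Z11 uncovered — not redundant.
Drop P6: Z6 uncovered — not redundant.
Drop P7: Z5 uncovered — not redundant.
None of the sensor positions in C is redundant.

0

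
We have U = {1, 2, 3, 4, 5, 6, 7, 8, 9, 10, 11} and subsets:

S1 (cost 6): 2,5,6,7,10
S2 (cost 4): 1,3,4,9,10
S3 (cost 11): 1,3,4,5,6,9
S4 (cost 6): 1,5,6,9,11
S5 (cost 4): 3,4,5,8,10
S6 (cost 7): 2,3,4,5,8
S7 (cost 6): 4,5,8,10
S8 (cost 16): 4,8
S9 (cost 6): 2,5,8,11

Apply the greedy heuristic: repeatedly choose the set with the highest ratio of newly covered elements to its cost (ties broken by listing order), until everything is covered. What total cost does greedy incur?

16

Pick 1: S2 adds 5 new (1, 3, 4, 9, 10) at cost 4 (ratio 5/4).
Pick 2: S1 adds 4 new (2, 5, 6, 7) at cost 6 (ratio 4/6).
Pick 3: S9 adds 2 new (8, 11) at cost 6 (ratio 2/6).
Greedy total cost: 4 + 6 + 6 = 16.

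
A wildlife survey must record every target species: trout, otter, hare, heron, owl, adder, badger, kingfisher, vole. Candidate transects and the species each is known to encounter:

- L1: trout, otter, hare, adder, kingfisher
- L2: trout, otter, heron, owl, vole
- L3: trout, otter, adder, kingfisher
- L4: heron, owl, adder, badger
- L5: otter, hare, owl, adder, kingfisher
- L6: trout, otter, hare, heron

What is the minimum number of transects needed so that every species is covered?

3

L1, L2, L4 together cover {trout, otter, hare, heron, owl, adder, badger, kingfisher, vole} — every species.
No 2 of the 6 transects cover everything (all 15 pairs fall short), so 3 is minimum.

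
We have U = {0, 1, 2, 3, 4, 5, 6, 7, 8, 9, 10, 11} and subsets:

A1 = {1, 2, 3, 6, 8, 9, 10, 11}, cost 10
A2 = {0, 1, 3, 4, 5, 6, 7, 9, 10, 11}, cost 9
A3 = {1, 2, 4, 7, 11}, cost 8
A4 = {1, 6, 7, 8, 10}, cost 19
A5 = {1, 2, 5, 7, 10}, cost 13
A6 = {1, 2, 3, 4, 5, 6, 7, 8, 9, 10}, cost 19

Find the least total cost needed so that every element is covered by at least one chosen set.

19

A1, A2 cover every element at cost 10 + 9 = 19.
Any cover uses at least 2 sets; among all covering selections none totals below 19.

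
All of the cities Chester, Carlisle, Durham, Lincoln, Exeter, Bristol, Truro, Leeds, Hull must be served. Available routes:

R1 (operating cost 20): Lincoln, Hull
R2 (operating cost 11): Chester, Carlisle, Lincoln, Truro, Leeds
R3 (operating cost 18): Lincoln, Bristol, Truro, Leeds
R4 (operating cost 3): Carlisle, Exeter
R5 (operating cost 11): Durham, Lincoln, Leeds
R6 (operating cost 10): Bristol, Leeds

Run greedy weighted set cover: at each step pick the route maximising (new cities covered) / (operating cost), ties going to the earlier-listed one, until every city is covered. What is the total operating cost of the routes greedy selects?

Pick 1: R4 adds 2 new (Carlisle, Exeter) at operating cost 3 (ratio 2/3).
Pick 2: R2 adds 4 new (Chester, Lincoln, Truro, Leeds) at operating cost 11 (ratio 4/11).
Pick 3: R6 adds 1 new (Bristol) at operating cost 10 (ratio 1/10).
Pick 4: R5 adds 1 new (Durham) at operating cost 11 (ratio 1/11).
Pick 5: R1 adds 1 new (Hull) at operating cost 20 (ratio 1/20).
Greedy total operating cost: 3 + 11 + 10 + 11 + 20 = 55.

55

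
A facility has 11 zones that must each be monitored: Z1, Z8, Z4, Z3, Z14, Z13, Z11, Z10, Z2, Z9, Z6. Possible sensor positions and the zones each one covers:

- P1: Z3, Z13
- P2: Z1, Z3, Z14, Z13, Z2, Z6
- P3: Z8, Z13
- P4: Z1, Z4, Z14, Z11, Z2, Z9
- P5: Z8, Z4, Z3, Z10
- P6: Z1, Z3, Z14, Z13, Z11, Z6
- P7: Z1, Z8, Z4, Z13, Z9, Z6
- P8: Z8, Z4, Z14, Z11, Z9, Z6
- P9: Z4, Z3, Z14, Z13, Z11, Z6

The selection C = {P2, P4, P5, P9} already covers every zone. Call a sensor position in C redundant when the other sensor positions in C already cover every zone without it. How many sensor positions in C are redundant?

Drop P2: the rest still cover every zone — redundant.
Drop P4: Z9 uncovered — not redundant.
Drop P5: Z8, Z10 uncovered — not redundant.
Drop P9: the rest still cover every zone — redundant.
2 redundant: P2, P9.

2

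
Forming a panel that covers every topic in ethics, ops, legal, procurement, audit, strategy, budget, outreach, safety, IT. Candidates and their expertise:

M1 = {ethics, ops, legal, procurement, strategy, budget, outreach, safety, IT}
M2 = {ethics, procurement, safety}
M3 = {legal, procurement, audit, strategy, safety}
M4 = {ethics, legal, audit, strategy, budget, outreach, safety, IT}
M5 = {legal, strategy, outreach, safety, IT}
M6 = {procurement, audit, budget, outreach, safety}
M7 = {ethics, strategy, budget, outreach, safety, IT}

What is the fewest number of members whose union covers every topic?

2

M1, M3 together cover {ethics, ops, legal, procurement, audit, strategy, budget, outreach, safety, IT} — every topic.
No single member contains all 10 topics, so 2 is optimal.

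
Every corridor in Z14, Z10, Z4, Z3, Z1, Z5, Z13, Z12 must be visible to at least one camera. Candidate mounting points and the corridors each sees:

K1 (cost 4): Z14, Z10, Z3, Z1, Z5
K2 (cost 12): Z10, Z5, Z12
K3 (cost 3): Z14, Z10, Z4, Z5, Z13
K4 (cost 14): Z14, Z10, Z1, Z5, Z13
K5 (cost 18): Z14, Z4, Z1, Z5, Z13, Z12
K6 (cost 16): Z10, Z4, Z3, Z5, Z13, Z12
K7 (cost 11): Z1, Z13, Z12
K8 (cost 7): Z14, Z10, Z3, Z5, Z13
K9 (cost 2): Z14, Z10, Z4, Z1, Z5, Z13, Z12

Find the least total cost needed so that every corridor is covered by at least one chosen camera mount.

6

K1, K9 cover every corridor at cost 4 + 2 = 6.
Any cover uses at least 2 camera mounts; among all covering selections none totals below 6.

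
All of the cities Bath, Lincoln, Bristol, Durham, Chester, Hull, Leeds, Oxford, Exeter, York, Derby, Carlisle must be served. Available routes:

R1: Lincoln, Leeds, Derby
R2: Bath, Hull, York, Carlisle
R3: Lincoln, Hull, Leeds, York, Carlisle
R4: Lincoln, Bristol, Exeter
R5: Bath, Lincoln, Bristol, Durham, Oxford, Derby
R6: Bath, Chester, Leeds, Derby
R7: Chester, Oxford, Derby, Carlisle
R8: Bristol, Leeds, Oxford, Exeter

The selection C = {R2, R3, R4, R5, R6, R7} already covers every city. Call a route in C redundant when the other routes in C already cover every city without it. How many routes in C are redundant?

4

Drop R2: the rest still cover every city — redundant.
Drop R3: the rest still cover every city — redundant.
Drop R4: Exeter uncovered — not redundant.
Drop R5: Durham uncovered — not redundant.
Drop R6: the rest still cover every city — redundant.
Drop R7: the rest still cover every city — redundant.
4 redundant: R2, R3, R6, R7.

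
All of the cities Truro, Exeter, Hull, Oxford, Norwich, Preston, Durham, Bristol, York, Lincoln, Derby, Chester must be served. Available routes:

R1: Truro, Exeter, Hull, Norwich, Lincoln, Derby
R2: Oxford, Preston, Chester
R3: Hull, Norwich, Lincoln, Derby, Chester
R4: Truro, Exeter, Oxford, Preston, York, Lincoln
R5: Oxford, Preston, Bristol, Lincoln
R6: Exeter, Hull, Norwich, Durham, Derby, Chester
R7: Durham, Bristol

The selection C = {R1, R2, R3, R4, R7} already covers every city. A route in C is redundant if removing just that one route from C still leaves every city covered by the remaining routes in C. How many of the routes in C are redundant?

Drop R1: the rest still cover every city — redundant.
Drop R2: the rest still cover every city — redundant.
Drop R3: the rest still cover every city — redundant.
Drop R4: York uncovered — not redundant.
Drop R7: Durham, Bristol uncovered — not redundant.
3 redundant: R1, R2, R3.

3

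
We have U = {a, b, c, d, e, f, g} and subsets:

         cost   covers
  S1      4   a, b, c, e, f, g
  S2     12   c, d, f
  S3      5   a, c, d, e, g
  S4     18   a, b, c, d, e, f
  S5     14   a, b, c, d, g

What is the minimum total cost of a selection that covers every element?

9

S1, S3 cover every element at cost 4 + 5 = 9.
Any cover uses at least 2 sets; among all covering selections none totals below 9.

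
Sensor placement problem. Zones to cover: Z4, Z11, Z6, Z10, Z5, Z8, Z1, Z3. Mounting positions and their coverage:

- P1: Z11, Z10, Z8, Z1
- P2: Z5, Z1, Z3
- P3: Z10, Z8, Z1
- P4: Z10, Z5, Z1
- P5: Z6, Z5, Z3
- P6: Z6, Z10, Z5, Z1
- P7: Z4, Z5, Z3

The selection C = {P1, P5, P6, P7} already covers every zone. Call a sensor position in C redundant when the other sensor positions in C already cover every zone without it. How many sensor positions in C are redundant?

Drop P1: Z11, Z8 uncovered — not redundant.
Drop P5: the rest still cover every zone — redundant.
Drop P6: the rest still cover every zone — redundant.
Drop P7: Z4 uncovered — not redundant.
2 redundant: P5, P6.

2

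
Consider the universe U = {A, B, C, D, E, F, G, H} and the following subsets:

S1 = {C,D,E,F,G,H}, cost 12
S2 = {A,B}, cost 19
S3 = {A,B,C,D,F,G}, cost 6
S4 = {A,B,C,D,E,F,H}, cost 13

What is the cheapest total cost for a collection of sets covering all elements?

18

S1, S3 cover every element at cost 12 + 6 = 18.
Any cover uses at least 2 sets; among all covering selections none totals below 18.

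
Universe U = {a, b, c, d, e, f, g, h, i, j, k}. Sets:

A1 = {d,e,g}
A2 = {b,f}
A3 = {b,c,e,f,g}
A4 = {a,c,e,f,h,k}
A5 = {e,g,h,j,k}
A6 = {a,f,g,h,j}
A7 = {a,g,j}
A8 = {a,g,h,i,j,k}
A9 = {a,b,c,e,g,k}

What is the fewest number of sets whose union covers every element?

3

A1, A3, A8 together cover {a, b, c, d, e, f, g, h, i, j, k} — every element.
No 2 of the 9 sets cover everything (all 36 pairs fall short), so 3 is minimum.
Greedy (largest uncovered first) would take A4, A8, A1, A2 — 4 sets — but 3 suffice.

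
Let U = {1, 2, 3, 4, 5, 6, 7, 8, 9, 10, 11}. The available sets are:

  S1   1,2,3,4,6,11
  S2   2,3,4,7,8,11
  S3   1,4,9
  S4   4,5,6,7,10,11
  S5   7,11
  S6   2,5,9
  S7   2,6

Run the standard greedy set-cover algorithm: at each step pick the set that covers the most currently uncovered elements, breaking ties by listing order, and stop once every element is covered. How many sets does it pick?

4

Pick 1: S1 covers 6 new elements (1, 2, 3, 4, 6, 11).
Pick 2: S4 covers 3 new elements (5, 7, 10).
Pick 3: S2 covers 1 new elements (8).
Pick 4: S3 covers 1 new elements (9).
Greedy uses 4 sets. (The true minimum is 3.)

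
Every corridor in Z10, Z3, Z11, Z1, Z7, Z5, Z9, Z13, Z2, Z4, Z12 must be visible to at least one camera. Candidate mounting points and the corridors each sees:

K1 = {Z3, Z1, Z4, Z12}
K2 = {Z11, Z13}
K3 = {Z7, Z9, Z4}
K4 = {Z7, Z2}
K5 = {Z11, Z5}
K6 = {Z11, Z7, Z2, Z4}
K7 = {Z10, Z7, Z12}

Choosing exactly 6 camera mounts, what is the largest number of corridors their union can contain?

11

Choosing K1, K2, K3, K4, K5, K7 covers {Z10, Z3, Z11, Z1, Z7, Z5, Z9, Z13, Z2, Z4, Z12} — 11 corridors.
That is all 11 corridors.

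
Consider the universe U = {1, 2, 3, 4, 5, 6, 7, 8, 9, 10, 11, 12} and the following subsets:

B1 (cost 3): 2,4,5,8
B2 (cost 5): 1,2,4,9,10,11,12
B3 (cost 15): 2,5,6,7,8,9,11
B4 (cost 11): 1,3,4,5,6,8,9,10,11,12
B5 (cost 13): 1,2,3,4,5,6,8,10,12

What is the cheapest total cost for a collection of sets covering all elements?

B3, B4 cover every element at cost 15 + 11 = 26.
Any cover uses at least 2 sets; among all covering selections none totals below 26.
Greedy by coverage-per-cost would pick B2, B1, B4, B3 for 34 — worse than the optimum 26.

26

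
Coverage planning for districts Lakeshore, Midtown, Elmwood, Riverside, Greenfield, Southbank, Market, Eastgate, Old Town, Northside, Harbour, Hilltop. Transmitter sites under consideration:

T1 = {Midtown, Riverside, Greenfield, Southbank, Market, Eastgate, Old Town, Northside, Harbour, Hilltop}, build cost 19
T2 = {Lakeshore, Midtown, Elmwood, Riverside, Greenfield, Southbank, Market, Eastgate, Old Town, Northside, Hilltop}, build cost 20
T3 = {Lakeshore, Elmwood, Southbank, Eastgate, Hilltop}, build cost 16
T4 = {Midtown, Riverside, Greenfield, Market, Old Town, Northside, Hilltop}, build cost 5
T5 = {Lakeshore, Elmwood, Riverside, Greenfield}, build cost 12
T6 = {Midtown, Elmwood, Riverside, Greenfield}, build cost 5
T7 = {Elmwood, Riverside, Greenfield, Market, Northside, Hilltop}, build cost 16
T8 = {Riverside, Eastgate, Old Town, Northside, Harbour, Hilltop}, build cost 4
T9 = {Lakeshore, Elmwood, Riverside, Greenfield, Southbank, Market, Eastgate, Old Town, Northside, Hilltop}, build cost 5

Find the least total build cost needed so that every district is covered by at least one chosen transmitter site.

14

T4, T8, T9 cover every district at build cost 5 + 4 + 5 = 14.
Any cover uses at least 2 transmitter sites; among all covering selections none totals below 14.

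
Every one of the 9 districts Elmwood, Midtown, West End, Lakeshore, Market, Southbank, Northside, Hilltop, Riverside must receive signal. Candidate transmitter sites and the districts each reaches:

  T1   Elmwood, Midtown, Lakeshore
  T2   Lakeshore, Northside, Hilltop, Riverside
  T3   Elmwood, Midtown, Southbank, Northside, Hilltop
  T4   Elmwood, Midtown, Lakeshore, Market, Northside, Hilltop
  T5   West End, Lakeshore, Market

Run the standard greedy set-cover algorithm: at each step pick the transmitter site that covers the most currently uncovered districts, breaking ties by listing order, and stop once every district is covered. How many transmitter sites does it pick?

4

Pick 1: T4 covers 6 new districts (Elmwood, Midtown, Lakeshore, Market, Northside, Hilltop).
Pick 2: T2 covers 1 new districts (Riverside).
Pick 3: T3 covers 1 new districts (Southbank).
Pick 4: T5 covers 1 new districts (West End).
Greedy uses 4 transmitter sites. (The true minimum is 3.)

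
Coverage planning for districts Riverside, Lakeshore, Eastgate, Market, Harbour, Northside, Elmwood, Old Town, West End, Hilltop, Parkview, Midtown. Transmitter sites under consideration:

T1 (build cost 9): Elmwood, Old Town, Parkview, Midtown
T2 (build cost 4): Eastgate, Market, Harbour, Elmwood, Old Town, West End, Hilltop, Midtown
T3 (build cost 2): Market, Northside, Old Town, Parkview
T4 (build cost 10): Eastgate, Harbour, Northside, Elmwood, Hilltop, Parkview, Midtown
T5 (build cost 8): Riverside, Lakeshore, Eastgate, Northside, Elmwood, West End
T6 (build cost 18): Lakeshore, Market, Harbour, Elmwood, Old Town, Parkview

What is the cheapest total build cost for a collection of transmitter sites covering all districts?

T2, T3, T5 cover every district at build cost 4 + 2 + 8 = 14.
Any cover uses at least 3 transmitter sites; among all covering selections none totals below 14.

14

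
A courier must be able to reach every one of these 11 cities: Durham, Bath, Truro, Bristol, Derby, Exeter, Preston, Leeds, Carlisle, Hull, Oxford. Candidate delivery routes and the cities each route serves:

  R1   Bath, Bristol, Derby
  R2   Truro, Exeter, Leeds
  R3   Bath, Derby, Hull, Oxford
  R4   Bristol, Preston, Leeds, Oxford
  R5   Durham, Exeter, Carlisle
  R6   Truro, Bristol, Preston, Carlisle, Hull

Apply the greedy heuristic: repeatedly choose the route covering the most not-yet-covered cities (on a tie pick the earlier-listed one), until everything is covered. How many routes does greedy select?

Pick 1: R6 covers 5 new cities (Truro, Bristol, Preston, Carlisle, Hull).
Pick 2: R3 covers 3 new cities (Bath, Derby, Oxford).
Pick 3: R2 covers 2 new cities (Exeter, Leeds).
Pick 4: R5 covers 1 new cities (Durham).
Greedy uses 4 routes.

4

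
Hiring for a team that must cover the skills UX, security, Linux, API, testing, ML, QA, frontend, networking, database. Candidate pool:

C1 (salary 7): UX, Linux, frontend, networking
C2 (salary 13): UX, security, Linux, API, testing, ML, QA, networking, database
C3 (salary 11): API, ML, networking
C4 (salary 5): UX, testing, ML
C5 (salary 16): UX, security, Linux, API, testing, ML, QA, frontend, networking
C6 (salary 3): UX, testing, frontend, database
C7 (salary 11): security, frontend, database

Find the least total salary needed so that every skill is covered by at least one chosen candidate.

C2, C6 cover every skill at salary 13 + 3 = 16.
Any cover uses at least 2 candidates; among all covering selections none totals below 16.

16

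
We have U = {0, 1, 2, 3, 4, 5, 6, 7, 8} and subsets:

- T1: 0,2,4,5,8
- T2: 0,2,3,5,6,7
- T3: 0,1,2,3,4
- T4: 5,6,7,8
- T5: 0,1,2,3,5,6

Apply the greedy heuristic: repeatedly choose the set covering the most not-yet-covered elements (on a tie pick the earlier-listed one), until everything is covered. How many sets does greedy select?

Pick 1: T2 covers 6 new elements (0, 2, 3, 5, 6, 7).
Pick 2: T1 covers 2 new elements (4, 8).
Pick 3: T3 covers 1 new elements (1).
Greedy uses 3 sets. (The true minimum is 2.)

3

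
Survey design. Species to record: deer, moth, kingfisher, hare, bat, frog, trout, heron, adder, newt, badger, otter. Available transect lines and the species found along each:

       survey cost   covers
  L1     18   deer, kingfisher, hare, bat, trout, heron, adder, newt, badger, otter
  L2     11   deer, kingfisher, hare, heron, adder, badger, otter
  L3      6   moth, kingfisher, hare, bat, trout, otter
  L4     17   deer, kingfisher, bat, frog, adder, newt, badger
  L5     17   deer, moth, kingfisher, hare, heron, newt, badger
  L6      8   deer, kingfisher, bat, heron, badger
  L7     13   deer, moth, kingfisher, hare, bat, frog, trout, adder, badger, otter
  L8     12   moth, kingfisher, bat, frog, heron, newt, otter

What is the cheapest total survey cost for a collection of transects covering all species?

L7, L8 cover every species at survey cost 13 + 12 = 25.
Any cover uses at least 2 transects; among all covering selections none totals below 25.
Greedy by coverage-per-survey cost would pick L3, L6, L4 for 31 — worse than the optimum 25.

25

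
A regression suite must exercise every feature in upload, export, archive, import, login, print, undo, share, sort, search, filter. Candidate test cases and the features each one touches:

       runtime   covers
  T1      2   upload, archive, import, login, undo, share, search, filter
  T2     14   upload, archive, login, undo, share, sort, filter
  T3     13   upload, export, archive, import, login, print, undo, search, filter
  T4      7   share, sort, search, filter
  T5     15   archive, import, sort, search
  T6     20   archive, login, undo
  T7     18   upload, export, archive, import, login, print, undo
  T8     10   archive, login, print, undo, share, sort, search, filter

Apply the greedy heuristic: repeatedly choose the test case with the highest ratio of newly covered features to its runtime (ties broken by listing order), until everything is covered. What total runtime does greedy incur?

Pick 1: T1 adds 8 new (upload, archive, import, login, undo, share, search, filter) at runtime 2 (ratio 8/2).
Pick 2: T8 adds 2 new (print, sort) at runtime 10 (ratio 2/10).
Pick 3: T3 adds 1 new (export) at runtime 13 (ratio 1/13).
Greedy total runtime: 2 + 10 + 13 = 25. (The true optimum is 20, so greedy overshoots here.)

25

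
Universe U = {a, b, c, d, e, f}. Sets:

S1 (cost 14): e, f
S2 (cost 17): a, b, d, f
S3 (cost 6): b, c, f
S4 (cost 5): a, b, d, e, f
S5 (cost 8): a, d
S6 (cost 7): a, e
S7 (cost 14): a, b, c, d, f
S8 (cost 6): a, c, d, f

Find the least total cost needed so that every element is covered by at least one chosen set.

11

S3, S4 cover every element at cost 6 + 5 = 11.
Any cover uses at least 2 sets; among all covering selections none totals below 11.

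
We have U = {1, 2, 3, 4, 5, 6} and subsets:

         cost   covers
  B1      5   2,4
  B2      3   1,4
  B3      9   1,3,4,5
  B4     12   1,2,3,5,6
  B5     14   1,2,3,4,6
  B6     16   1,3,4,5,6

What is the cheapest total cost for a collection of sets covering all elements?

B2, B4 cover every element at cost 3 + 12 = 15.
Any cover uses at least 2 sets; among all covering selections none totals below 15.

15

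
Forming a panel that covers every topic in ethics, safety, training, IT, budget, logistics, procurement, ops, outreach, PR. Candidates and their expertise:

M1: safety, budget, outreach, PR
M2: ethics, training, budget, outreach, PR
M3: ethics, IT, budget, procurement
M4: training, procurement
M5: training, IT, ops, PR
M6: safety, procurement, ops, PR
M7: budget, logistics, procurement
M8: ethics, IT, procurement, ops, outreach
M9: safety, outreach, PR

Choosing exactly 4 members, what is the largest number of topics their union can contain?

Choosing M1, M2, M5, M7 covers {ethics, safety, training, IT, budget, logistics, procurement, ops, outreach, PR} — 10 topics.
That is all 10 topics.

10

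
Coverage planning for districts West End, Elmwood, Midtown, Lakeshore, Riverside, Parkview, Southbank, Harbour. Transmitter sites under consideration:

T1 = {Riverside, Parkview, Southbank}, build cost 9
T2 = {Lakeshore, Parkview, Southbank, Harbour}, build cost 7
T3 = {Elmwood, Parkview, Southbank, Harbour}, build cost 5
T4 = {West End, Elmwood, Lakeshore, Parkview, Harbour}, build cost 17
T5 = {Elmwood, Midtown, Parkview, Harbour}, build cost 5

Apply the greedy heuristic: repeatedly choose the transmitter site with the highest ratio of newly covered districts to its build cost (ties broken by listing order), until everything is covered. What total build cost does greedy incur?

Pick 1: T3 adds 4 new (Elmwood, Parkview, Southbank, Harbour) at build cost 5 (ratio 4/5).
Pick 2: T5 adds 1 new (Midtown) at build cost 5 (ratio 1/5).
Pick 3: T2 adds 1 new (Lakeshore) at build cost 7 (ratio 1/7).
Pick 4: T1 adds 1 new (Riverside) at build cost 9 (ratio 1/9).
Pick 5: T4 adds 1 new (West End) at build cost 17 (ratio 1/17).
Greedy total build cost: 5 + 5 + 7 + 9 + 17 = 43. (The true optimum is 31, so greedy overshoots here.)

43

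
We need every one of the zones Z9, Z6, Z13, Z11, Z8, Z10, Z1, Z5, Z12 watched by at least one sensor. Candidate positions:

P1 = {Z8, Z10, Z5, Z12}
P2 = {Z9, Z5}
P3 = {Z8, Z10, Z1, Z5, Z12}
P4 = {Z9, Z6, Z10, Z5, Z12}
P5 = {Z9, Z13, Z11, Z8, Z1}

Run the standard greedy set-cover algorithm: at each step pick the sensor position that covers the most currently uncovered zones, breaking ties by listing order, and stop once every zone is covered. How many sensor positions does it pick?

3

Pick 1: P3 covers 5 new zones (Z8, Z10, Z1, Z5, Z12).
Pick 2: P5 covers 3 new zones (Z9, Z13, Z11).
Pick 3: P4 covers 1 new zones (Z6).
Greedy uses 3 sensor positions. (The true minimum is 2.)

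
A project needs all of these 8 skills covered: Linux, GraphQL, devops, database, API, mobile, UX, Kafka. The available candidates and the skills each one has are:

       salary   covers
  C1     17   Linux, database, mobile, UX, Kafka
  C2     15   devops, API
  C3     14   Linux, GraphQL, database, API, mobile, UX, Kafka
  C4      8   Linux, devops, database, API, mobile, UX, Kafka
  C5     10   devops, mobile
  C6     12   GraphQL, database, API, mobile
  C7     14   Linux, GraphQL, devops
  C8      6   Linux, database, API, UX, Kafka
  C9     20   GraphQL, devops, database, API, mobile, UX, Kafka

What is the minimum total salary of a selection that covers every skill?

20

C4, C6 cover every skill at salary 8 + 12 = 20.
Any cover uses at least 2 candidates; among all covering selections none totals below 20.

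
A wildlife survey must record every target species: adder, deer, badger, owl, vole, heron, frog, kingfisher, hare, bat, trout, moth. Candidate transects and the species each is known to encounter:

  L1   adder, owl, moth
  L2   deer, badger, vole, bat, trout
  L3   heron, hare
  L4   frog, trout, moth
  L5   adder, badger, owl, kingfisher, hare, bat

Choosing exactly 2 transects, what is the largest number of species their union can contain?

9

Choosing L2, L5 covers {adder, deer, badger, owl, vole, kingfisher, hare, bat, trout} — 9 species.
No choice of 2 transects does better; here heron, frog, moth are left uncovered.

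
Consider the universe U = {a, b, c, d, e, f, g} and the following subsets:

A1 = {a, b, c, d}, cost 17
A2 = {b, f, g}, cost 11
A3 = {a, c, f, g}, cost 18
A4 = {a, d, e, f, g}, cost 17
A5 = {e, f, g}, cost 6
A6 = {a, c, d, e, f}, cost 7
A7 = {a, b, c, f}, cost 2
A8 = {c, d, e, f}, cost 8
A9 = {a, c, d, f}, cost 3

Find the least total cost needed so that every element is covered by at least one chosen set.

11

A5, A7, A9 cover every element at cost 6 + 2 + 3 = 11.
Any cover uses at least 2 sets; among all covering selections none totals below 11.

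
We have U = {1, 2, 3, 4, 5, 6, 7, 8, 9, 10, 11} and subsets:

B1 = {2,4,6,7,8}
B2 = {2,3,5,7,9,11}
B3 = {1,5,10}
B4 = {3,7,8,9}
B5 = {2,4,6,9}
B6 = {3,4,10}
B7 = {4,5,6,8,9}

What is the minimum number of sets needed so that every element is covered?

B1, B2, B3 together cover {1, 2, 3, 4, 5, 6, 7, 8, 9, 10, 11} — every element.
No 2 of the 7 sets cover everything (all 21 pairs fall short), so 3 is minimum.

3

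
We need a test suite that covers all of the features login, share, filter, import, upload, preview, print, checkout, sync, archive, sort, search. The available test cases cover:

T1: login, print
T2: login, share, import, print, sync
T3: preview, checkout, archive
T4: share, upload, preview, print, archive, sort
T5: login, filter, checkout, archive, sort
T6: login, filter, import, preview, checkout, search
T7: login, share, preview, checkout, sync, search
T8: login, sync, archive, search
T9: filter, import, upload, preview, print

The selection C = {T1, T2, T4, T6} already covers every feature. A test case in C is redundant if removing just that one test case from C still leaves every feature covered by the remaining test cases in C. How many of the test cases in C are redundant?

1

Drop T1: the rest still cover every feature — redundant.
Drop T2: sync uncovered — not redundant.
Drop T4: upload, archive, sort uncovered — not redundant.
Drop T6: filter, checkout, search uncovered — not redundant.
1 redundant: T1.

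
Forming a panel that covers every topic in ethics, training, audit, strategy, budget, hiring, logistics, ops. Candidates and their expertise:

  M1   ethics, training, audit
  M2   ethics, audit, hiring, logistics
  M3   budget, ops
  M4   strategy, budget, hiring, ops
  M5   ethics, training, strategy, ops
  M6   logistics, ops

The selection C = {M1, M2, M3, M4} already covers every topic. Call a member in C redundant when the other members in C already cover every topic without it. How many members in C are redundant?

Drop M1: training uncovered — not redundant.
Drop M2: logistics uncovered — not redundant.
Drop M3: the rest still cover every topic — redundant.
Drop M4: strategy uncovered — not redundant.
1 redundant: M3.

1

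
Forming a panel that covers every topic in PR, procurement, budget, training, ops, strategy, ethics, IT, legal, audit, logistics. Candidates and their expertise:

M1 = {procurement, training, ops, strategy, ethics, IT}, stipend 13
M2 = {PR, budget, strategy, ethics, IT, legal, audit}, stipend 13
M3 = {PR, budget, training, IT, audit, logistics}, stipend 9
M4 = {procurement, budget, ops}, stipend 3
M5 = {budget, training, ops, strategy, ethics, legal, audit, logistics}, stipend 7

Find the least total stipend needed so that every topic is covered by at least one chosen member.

M3, M4, M5 cover every topic at stipend 9 + 3 + 7 = 19.
Any cover uses at least 3 members; among all covering selections none totals below 19.

19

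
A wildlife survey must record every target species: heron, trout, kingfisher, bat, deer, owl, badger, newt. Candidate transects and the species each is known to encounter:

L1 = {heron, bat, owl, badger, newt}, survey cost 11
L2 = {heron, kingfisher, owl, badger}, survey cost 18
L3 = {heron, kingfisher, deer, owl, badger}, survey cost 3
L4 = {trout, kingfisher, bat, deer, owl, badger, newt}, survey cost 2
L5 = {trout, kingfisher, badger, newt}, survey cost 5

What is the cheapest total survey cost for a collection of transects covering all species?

5

L3, L4 cover every species at survey cost 3 + 2 = 5.
Any cover uses at least 2 transects; among all covering selections none totals below 5.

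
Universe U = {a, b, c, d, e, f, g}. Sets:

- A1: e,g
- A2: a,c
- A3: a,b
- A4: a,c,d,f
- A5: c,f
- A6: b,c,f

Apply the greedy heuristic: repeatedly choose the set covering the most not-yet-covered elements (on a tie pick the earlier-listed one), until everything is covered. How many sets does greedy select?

3

Pick 1: A4 covers 4 new elements (a, c, d, f).
Pick 2: A1 covers 2 new elements (e, g).
Pick 3: A3 covers 1 new elements (b).
Greedy uses 3 sets.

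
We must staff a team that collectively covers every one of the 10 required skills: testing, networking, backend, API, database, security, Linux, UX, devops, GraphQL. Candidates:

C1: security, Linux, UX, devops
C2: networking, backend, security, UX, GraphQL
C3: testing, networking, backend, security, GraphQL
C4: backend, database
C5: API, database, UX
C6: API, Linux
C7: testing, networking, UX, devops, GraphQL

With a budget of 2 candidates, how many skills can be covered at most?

8

Choosing C1, C3 covers {testing, networking, backend, security, Linux, UX, devops, GraphQL} — 8 skills.
No choice of 2 candidates does better; here API, database are left uncovered.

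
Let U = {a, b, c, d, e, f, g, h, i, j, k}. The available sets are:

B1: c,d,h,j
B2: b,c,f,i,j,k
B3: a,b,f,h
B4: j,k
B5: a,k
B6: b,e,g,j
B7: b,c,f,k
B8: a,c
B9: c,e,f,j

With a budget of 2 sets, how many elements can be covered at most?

8

Choosing B1, B2 covers {b, c, d, f, h, i, j, k} — 8 elements.
No choice of 2 sets does better; here a, e, g are left uncovered.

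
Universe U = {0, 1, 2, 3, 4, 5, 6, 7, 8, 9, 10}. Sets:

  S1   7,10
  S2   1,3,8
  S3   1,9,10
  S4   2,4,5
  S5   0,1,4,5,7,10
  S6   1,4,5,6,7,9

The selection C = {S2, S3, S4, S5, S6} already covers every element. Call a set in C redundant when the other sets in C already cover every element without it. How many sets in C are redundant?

1

Drop S2: 3, 8 uncovered — not redundant.
Drop S3: the rest still cover every element — redundant.
Drop S4: 2 uncovered — not redundant.
Drop S5: 0 uncovered — not redundant.
Drop S6: 6 uncovered — not redundant.
1 redundant: S3.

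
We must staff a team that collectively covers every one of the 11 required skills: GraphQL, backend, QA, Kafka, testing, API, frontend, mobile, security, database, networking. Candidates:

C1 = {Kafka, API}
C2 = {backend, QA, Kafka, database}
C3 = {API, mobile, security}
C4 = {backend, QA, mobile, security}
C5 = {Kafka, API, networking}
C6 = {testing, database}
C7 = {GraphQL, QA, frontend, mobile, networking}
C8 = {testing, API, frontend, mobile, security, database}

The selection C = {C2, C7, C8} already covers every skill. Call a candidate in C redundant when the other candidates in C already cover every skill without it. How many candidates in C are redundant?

Drop C2: backend, Kafka uncovered — not redundant.
Drop C7: GraphQL, networking uncovered — not redundant.
Drop C8: testing, API, security uncovered — not redundant.
None of the candidates in C is redundant.

0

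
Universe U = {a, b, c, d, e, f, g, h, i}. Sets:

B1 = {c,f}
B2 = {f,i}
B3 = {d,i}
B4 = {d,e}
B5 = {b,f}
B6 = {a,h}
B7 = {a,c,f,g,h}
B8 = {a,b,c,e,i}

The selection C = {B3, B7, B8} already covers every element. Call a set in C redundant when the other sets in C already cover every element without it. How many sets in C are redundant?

Drop B3: d uncovered — not redundant.
Drop B7: f, g, h uncovered — not redundant.
Drop B8: b, e uncovered — not redundant.
None of the sets in C is redundant.

0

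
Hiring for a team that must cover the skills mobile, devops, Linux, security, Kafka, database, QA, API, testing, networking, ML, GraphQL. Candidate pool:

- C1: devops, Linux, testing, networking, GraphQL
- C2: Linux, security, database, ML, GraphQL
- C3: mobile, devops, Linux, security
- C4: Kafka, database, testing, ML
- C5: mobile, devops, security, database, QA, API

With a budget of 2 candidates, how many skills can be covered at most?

10

Choosing C1, C5 covers {mobile, devops, Linux, security, database, QA, API, testing, networking, GraphQL} — 10 skills.
No choice of 2 candidates does better; here Kafka, ML are left uncovered.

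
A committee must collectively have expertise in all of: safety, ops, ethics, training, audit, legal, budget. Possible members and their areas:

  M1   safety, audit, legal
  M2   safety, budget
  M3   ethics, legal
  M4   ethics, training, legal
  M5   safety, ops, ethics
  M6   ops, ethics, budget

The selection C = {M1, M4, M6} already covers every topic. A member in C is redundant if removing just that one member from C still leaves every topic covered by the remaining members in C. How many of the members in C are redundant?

0

Drop M1: safety, audit uncovered — not redundant.
Drop M4: training uncovered — not redundant.
Drop M6: ops, budget uncovered — not redundant.
None of the members in C is redundant.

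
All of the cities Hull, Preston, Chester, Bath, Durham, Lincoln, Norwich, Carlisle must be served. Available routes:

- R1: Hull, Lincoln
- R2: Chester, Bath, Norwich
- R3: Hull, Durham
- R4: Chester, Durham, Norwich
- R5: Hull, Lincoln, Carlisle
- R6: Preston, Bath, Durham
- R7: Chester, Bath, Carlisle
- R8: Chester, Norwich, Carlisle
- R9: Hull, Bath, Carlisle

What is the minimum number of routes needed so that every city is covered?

R1, R6, R8 together cover {Hull, Preston, Chester, Bath, Durham, Lincoln, Norwich, Carlisle} — every city.
No 2 of the 9 routes cover everything (all 36 pairs fall short), so 3 is minimum.

3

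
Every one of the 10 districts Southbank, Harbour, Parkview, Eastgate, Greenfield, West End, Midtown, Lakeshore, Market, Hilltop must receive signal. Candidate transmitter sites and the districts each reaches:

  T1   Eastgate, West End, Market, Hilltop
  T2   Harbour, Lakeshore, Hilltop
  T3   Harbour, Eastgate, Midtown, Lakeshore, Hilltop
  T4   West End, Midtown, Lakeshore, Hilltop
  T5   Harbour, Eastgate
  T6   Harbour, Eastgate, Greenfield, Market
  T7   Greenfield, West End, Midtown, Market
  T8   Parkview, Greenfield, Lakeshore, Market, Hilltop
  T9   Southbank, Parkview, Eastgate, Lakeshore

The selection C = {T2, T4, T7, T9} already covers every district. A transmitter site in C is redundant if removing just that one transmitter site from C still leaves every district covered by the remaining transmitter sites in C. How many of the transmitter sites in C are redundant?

Drop T2: Harbour uncovered — not redundant.
Drop T4: the rest still cover every district — redundant.
Drop T7: Greenfield, Market uncovered — not redundant.
Drop T9: Southbank, Parkview, Eastgate uncovered — not redundant.
1 redundant: T4.

1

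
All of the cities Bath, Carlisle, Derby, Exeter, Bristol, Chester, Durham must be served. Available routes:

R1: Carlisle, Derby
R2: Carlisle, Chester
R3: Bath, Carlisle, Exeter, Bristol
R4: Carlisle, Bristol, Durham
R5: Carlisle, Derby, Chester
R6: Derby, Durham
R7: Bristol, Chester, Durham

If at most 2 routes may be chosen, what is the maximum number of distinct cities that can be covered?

Choosing R3, R5 covers {Bath, Carlisle, Derby, Exeter, Bristol, Chester} — 6 cities.
No choice of 2 routes does better; here Durham is left uncovered.

6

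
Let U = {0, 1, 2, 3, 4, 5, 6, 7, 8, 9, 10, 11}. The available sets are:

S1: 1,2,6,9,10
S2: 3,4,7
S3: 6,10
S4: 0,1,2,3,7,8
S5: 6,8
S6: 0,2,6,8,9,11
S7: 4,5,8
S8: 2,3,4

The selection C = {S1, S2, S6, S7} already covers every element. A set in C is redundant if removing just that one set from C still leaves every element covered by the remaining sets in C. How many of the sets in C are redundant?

Drop S1: 1, 10 uncovered — not redundant.
Drop S2: 3, 7 uncovered — not redundant.
Drop S6: 0, 11 uncovered — not redundant.
Drop S7: 5 uncovered — not redundant.
None of the sets in C is redundant.

0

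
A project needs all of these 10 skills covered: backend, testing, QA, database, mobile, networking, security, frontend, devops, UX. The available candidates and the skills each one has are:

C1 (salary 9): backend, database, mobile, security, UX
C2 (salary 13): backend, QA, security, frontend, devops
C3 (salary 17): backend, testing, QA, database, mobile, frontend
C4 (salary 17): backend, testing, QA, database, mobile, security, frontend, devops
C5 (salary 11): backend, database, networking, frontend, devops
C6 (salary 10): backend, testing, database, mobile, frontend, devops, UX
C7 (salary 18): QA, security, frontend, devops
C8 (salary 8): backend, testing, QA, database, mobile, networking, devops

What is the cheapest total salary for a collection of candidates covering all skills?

C1, C6, C8 cover every skill at salary 9 + 10 + 8 = 27.
Any cover uses at least 3 candidates; among all covering selections none totals below 27.

27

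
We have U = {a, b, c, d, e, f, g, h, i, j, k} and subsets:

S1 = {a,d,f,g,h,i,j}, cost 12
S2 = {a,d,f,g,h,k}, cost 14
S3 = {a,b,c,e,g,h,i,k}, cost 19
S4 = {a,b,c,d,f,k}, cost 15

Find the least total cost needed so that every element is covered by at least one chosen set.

S1, S3 cover every element at cost 12 + 19 = 31.
Any cover uses at least 2 sets; among all covering selections none totals below 31.

31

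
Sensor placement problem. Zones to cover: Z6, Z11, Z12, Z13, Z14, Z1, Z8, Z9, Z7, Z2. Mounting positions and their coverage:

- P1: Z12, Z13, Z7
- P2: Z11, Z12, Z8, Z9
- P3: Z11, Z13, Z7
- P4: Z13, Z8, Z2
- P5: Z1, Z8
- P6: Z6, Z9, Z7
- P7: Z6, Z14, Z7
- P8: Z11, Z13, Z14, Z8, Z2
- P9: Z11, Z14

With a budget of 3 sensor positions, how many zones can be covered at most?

9

Choosing P1, P6, P8 covers {Z6, Z11, Z12, Z13, Z14, Z8, Z9, Z7, Z2} — 9 zones.
No choice of 3 sensor positions does better; here Z1 is left uncovered.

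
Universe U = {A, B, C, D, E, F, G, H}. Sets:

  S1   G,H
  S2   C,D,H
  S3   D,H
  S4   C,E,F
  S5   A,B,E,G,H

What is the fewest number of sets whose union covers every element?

3

S2, S4, S5 together cover {A, B, C, D, E, F, G, H} — every element.
No 2 of the 5 sets cover everything (all 10 pairs fall short), so 3 is minimum.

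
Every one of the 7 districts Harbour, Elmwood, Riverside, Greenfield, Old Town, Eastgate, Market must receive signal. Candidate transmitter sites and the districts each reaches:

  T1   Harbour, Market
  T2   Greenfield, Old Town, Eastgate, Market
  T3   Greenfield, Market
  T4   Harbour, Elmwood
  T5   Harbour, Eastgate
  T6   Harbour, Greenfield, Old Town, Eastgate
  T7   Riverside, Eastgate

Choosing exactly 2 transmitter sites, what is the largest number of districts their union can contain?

Choosing T2, T4 covers {Harbour, Elmwood, Greenfield, Old Town, Eastgate, Market} — 6 districts.
No choice of 2 transmitter sites does better; here Riverside is left uncovered.

6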